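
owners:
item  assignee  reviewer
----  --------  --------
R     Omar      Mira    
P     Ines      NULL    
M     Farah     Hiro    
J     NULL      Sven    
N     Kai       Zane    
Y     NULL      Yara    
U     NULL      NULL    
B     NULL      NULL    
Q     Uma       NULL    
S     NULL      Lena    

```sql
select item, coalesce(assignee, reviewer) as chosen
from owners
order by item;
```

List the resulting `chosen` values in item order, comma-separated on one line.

item=B: assignee=NULL, reviewer=NULL (all NULL) → NULL
item=J: assignee=NULL, reviewer=Sven → Sven
item=M: assignee=Farah → Farah
item=N: assignee=Kai → Kai
item=P: assignee=Ines → Ines
item=Q: assignee=Uma → Uma
item=R: assignee=Omar → Omar
item=S: assignee=NULL, reviewer=Lena → Lena
item=U: assignee=NULL, reviewer=NULL (all NULL) → NULL
item=Y: assignee=NULL, reviewer=Yara → Yara

NULL, Sven, Farah, Kai, Ines, Uma, Omar, Lena, NULL, Yara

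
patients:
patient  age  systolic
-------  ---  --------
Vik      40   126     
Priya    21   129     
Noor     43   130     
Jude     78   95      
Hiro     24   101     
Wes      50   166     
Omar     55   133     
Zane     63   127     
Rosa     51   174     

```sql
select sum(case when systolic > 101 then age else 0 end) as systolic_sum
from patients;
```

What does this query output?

323

patient=Vik: ✓ → 40
patient=Priya: ✓ → 21
patient=Noor: ✓ → 43
patient=Jude: ✗
patient=Hiro: ✗
patient=Wes: ✓ → 50
patient=Omar: ✓ → 55
patient=Zane: ✓ → 63
patient=Rosa: ✓ → 51
systolic_sum = 40 + 21 + 43 + 50 + 55 + 63 + 51 = 323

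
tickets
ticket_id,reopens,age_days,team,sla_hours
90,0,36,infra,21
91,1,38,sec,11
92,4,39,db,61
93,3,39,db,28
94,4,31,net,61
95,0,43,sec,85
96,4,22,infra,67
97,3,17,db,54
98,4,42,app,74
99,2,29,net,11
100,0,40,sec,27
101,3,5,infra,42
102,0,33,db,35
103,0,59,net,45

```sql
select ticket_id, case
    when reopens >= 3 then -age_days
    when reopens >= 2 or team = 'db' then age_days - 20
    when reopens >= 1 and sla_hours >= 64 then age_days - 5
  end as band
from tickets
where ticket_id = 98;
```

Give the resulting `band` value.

-42

ticket_id = 98: reopens=4, age_days=42, team=app, sla_hours=74.
reopens >= 3 → true → -42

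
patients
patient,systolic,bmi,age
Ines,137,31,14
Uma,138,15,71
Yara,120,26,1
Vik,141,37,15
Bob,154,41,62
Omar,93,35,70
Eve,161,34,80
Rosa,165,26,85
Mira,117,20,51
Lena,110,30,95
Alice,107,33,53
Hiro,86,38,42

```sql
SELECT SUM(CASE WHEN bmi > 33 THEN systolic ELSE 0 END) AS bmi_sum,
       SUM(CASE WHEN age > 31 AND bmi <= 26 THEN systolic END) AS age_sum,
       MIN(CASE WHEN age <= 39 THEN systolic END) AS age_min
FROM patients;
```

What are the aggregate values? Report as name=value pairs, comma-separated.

[bmi_sum: bmi > 33]
patient=Ines: ✗
patient=Uma: ✗
patient=Yara: ✗
patient=Vik: ✓ → 141
patient=Bob: ✓ → 154
patient=Omar: ✓ → 93
patient=Eve: ✓ → 161
patient=Rosa: ✗
patient=Mira: ✗
patient=Lena: ✗
patient=Alice: ✗
patient=Hiro: ✓ → 86
bmi_sum = 141 + 154 + 93 + 161 + 86 = 635
—
[age_sum: age > 31 AND bmi <= 26]
patient=Ines: ✗
patient=Uma: ✓ → 138
patient=Yara: ✗
patient=Vik: ✗
patient=Bob: ✗
patient=Omar: ✗
patient=Eve: ✗
patient=Rosa: ✓ → 165
patient=Mira: ✓ → 117
patient=Lena: ✗
patient=Alice: ✗
patient=Hiro: ✗
age_sum = 138 + 165 + 117 = 420
—
[age_min: age <= 39]
patient=Ines: ✓ → 137
patient=Uma: ✗
patient=Yara: ✓ → 120
patient=Vik: ✓ → 141
patient=Bob: ✗
patient=Omar: ✗
patient=Eve: ✗
patient=Rosa: ✗
patient=Mira: ✗
patient=Lena: ✗
patient=Alice: ✗
patient=Hiro: ✗
age_min = MIN(137, 120, 141) = 120

bmi_sum=635, age_sum=420, age_min=120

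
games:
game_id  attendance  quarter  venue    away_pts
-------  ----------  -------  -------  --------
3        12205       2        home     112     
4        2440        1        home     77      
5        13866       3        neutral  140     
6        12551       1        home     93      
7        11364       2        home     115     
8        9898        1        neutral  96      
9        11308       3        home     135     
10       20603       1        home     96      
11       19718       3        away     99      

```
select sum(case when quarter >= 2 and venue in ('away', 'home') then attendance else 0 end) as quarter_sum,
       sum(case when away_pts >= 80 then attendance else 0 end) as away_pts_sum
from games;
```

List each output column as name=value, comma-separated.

quarter_sum=54595, away_pts_sum=111513

[quarter_sum: quarter >= 2 and venue in ('away', 'home')]
game_id=3: ✓ → 12205
game_id=4: ✗
game_id=5: ✗
game_id=6: ✗
game_id=7: ✓ → 11364
game_id=8: ✗
game_id=9: ✓ → 11308
game_id=10: ✗
game_id=11: ✓ → 19718
quarter_sum = 12205 + 11364 + 11308 + 19718 = 54595
—
[away_pts_sum: away_pts >= 80]
game_id=3: ✓ → 12205
game_id=4: ✗
game_id=5: ✓ → 13866
game_id=6: ✓ → 12551
game_id=7: ✓ → 11364
game_id=8: ✓ → 9898
game_id=9: ✓ → 11308
game_id=10: ✓ → 20603
game_id=11: ✓ → 19718
away_pts_sum = 12205 + 13866 + 12551 + 11364 + 9898 + 11308 + 20603 + 19718 = 111513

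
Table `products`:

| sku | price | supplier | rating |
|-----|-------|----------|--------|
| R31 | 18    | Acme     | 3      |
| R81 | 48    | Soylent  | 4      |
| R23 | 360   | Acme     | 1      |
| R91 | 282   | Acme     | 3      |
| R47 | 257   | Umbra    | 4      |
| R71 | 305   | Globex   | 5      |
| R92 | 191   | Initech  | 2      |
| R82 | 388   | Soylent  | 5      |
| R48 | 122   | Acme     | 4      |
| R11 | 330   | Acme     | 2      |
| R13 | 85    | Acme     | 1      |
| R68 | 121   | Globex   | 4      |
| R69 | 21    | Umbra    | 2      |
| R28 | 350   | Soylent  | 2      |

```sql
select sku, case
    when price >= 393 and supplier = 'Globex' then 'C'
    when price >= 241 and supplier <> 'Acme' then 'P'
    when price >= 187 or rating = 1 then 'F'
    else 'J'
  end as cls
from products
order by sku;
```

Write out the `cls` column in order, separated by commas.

F, F, F, P, J, P, J, J, J, P, J, P, F, F

sku=R11: price >= 187 or rating = 1 → F
sku=R13: price >= 187 or rating = 1 → F
sku=R23: price >= 187 or rating = 1 → F
sku=R28: price >= 241 and supplier <> 'Acme' → P
sku=R31: ELSE → J
sku=R47: price >= 241 and supplier <> 'Acme' → P
sku=R48: ELSE → J
sku=R68: ELSE → J
sku=R69: ELSE → J
sku=R71: price >= 241 and supplier <> 'Acme' → P
sku=R81: ELSE → J
sku=R82: price >= 241 and supplier <> 'Acme' → P
sku=R91: price >= 187 or rating = 1 → F
sku=R92: price >= 187 or rating = 1 → F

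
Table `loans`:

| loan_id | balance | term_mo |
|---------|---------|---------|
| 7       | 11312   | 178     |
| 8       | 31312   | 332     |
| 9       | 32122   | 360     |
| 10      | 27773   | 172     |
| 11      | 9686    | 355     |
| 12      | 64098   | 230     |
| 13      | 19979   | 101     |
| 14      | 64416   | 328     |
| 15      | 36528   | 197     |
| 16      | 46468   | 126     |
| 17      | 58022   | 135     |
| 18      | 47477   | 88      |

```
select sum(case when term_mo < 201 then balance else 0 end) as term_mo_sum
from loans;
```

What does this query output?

loan_id=7: ✓ → 11312
loan_id=8: ✗
loan_id=9: ✗
loan_id=10: ✓ → 27773
loan_id=11: ✗
loan_id=12: ✗
loan_id=13: ✓ → 19979
loan_id=14: ✗
loan_id=15: ✓ → 36528
loan_id=16: ✓ → 46468
loan_id=17: ✓ → 58022
loan_id=18: ✓ → 47477
term_mo_sum = 11312 + 27773 + 19979 + 36528 + 46468 + 58022 + 47477 = 247559

247559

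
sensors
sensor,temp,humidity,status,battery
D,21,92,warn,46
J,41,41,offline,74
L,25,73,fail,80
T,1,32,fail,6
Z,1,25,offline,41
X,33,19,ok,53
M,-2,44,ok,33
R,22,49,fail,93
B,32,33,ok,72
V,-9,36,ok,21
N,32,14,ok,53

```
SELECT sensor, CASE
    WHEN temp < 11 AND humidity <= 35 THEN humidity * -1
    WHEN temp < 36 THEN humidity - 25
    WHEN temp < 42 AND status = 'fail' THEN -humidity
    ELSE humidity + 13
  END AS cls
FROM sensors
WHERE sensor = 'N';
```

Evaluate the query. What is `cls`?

-11

sensor = N: temp=32, humidity=14, status=ok, battery=53.
temp < 11 AND humidity <= 35 → false
temp < 36 → true → -11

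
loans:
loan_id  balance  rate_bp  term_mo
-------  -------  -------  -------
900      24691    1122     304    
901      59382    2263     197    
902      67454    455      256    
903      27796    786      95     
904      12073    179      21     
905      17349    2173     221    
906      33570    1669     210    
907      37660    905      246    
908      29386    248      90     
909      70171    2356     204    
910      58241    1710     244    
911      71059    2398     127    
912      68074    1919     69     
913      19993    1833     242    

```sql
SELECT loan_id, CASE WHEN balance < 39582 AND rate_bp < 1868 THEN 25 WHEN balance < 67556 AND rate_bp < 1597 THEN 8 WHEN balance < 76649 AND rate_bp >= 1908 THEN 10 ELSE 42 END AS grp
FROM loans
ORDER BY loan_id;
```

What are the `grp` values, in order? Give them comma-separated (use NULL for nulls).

25, 10, 8, 25, 25, 10, 25, 25, 25, 10, 42, 10, 10, 25

loan_id=900: balance < 39582 AND rate_bp < 1868 → 25
loan_id=901: balance < 76649 AND rate_bp >= 1908 → 10
loan_id=902: balance < 67556 AND rate_bp < 1597 → 8
loan_id=903: balance < 39582 AND rate_bp < 1868 → 25
loan_id=904: balance < 39582 AND rate_bp < 1868 → 25
loan_id=905: balance < 76649 AND rate_bp >= 1908 → 10
loan_id=906: balance < 39582 AND rate_bp < 1868 → 25
loan_id=907: balance < 39582 AND rate_bp < 1868 → 25
loan_id=908: balance < 39582 AND rate_bp < 1868 → 25
loan_id=909: balance < 76649 AND rate_bp >= 1908 → 10
loan_id=910: ELSE → 42
loan_id=911: balance < 76649 AND rate_bp >= 1908 → 10
loan_id=912: balance < 76649 AND rate_bp >= 1908 → 10
loan_id=913: balance < 39582 AND rate_bp < 1868 → 25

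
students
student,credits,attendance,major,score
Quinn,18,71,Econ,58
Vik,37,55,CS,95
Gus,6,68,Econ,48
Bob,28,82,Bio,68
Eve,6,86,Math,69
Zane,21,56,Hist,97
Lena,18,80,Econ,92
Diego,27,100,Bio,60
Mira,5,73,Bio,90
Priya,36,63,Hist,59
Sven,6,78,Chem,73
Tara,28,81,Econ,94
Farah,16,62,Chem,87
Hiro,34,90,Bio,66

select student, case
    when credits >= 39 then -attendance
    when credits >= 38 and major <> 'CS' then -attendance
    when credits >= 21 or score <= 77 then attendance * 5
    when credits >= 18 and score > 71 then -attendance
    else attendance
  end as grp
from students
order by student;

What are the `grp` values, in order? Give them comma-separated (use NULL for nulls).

410, 500, 430, 62, 340, 450, -80, 73, 315, 355, 390, 405, 275, 280

student=Bob: credits >= 21 or score <= 77 → 410
student=Diego: credits >= 21 or score <= 77 → 500
student=Eve: credits >= 21 or score <= 77 → 430
student=Farah: ELSE → 62
student=Gus: credits >= 21 or score <= 77 → 340
student=Hiro: credits >= 21 or score <= 77 → 450
student=Lena: credits >= 18 and score > 71 → -80
student=Mira: ELSE → 73
student=Priya: credits >= 21 or score <= 77 → 315
student=Quinn: credits >= 21 or score <= 77 → 355
student=Sven: credits >= 21 or score <= 77 → 390
student=Tara: credits >= 21 or score <= 77 → 405
student=Vik: credits >= 21 or score <= 77 → 275
student=Zane: credits >= 21 or score <= 77 → 280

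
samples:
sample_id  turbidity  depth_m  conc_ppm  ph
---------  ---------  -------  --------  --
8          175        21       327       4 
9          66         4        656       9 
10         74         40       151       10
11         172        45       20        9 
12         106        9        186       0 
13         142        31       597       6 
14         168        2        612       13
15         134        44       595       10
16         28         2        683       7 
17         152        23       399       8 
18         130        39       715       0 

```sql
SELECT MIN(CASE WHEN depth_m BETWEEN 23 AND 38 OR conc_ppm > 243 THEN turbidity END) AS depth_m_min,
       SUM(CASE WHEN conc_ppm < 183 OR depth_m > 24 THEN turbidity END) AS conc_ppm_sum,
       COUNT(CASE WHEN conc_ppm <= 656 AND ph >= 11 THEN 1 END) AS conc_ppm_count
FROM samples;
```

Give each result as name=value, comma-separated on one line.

[depth_m_min: depth_m BETWEEN 23 AND 38 OR conc_ppm > 243]
sample_id=8: ✓ → 175
sample_id=9: ✓ → 66
sample_id=10: ✗
sample_id=11: ✗
sample_id=12: ✗
sample_id=13: ✓ → 142
sample_id=14: ✓ → 168
sample_id=15: ✓ → 134
sample_id=16: ✓ → 28
sample_id=17: ✓ → 152
sample_id=18: ✓ → 130
depth_m_min = MIN(175, 66, 142, 168, 134, 28, 152, 130) = 28
—
[conc_ppm_sum: conc_ppm < 183 OR depth_m > 24]
sample_id=8: ✗
sample_id=9: ✗
sample_id=10: ✓ → 74
sample_id=11: ✓ → 172
sample_id=12: ✗
sample_id=13: ✓ → 142
sample_id=14: ✗
sample_id=15: ✓ → 134
sample_id=16: ✗
sample_id=17: ✗
sample_id=18: ✓ → 130
conc_ppm_sum = 74 + 172 + 142 + 134 + 130 = 652
—
[conc_ppm_count: conc_ppm <= 656 AND ph >= 11]
sample_id=8: ✗
sample_id=9: ✗
sample_id=10: ✗
sample_id=11: ✗
sample_id=12: ✗
sample_id=13: ✗
sample_id=14: ✓ → 1
sample_id=15: ✗
sample_id=16: ✗
sample_id=17: ✗
sample_id=18: ✗
conc_ppm_count = COUNT(1) = 1

depth_m_min=28, conc_ppm_sum=652, conc_ppm_count=1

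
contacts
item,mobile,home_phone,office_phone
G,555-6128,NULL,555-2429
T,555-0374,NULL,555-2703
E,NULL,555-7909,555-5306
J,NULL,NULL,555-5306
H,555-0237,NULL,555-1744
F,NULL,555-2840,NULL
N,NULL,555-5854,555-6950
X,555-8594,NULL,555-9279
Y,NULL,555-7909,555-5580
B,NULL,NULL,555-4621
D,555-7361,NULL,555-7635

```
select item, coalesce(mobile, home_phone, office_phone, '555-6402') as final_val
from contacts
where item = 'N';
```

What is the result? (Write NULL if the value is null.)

555-5854

item = N: mobile=NULL, home_phone=555-5854, office_phone=555-6950.
mobile=NULL, home_phone=555-5854 → 555-5854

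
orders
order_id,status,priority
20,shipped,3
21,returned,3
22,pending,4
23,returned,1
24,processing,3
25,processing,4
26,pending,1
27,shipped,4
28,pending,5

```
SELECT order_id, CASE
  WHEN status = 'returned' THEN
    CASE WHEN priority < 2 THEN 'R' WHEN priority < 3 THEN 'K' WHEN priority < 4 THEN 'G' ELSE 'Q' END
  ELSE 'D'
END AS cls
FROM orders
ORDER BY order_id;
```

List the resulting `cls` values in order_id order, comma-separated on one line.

D, G, D, R, D, D, D, D, D

order_id=20: status='shipped' → outer ELSE → D
order_id=21: status='returned' → inner[priority < 4] → G
order_id=22: status='pending' → outer ELSE → D
order_id=23: status='returned' → inner[priority < 2] → R
order_id=24: status='processing' → outer ELSE → D
order_id=25: status='processing' → outer ELSE → D
order_id=26: status='pending' → outer ELSE → D
order_id=27: status='shipped' → outer ELSE → D
order_id=28: status='pending' → outer ELSE → D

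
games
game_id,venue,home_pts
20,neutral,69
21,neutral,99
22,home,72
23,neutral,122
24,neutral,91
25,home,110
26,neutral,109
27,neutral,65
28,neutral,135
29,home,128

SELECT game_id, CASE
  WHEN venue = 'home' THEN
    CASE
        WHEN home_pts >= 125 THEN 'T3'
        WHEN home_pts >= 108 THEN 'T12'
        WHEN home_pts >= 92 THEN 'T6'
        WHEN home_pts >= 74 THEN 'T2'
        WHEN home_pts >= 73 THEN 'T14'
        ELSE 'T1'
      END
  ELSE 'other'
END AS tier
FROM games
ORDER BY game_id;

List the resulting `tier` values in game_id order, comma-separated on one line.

game_id=20: venue='neutral' → outer ELSE → other
game_id=21: venue='neutral' → outer ELSE → other
game_id=22: venue='home' → inner[ELSE] → T1
game_id=23: venue='neutral' → outer ELSE → other
game_id=24: venue='neutral' → outer ELSE → other
game_id=25: venue='home' → inner[home_pts >= 108] → T12
game_id=26: venue='neutral' → outer ELSE → other
game_id=27: venue='neutral' → outer ELSE → other
game_id=28: venue='neutral' → outer ELSE → other
game_id=29: venue='home' → inner[home_pts >= 125] → T3

other, other, T1, other, other, T12, other, other, other, T3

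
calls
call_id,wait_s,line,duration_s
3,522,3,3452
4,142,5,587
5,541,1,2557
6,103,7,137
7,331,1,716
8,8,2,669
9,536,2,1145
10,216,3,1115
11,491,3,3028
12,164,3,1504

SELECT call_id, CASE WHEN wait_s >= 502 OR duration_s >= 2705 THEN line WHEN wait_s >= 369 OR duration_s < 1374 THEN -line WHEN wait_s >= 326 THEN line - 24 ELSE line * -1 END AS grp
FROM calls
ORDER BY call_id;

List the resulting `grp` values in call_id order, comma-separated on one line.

3, -5, 1, -7, -1, -2, 2, -3, 3, -3

call_id=3: wait_s >= 502 OR duration_s >= 2705 → 3
call_id=4: wait_s >= 369 OR duration_s < 1374 → -5
call_id=5: wait_s >= 502 OR duration_s >= 2705 → 1
call_id=6: wait_s >= 369 OR duration_s < 1374 → -7
call_id=7: wait_s >= 369 OR duration_s < 1374 → -1
call_id=8: wait_s >= 369 OR duration_s < 1374 → -2
call_id=9: wait_s >= 502 OR duration_s >= 2705 → 2
call_id=10: wait_s >= 369 OR duration_s < 1374 → -3
call_id=11: wait_s >= 502 OR duration_s >= 2705 → 3
call_id=12: ELSE → -3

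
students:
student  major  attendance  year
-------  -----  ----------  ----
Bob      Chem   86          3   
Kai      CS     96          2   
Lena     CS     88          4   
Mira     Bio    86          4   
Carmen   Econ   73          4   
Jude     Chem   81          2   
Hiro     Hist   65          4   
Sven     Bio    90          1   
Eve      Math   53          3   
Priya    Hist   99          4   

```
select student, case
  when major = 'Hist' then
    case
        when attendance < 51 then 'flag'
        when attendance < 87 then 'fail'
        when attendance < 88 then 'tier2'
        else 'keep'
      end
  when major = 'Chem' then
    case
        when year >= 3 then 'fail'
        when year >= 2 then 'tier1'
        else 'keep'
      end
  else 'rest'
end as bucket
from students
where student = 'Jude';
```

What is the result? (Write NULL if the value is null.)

tier1

student = Jude: major=Chem, attendance=81, year=2.
major='Chem' → inner[year >= 2] → tier1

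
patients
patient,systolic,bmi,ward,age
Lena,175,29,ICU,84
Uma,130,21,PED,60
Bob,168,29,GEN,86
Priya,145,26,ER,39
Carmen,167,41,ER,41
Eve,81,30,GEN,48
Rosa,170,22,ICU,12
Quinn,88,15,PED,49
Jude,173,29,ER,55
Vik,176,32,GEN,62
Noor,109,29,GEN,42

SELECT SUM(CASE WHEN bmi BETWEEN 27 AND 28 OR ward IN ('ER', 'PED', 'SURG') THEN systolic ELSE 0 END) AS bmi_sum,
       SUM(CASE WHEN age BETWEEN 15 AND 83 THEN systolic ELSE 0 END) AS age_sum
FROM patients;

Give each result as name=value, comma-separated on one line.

bmi_sum=703, age_sum=1069

[bmi_sum: bmi BETWEEN 27 AND 28 OR ward IN ('ER', 'PED', 'SURG')]
patient=Lena: ✗
patient=Uma: ✓ → 130
patient=Bob: ✗
patient=Priya: ✓ → 145
patient=Carmen: ✓ → 167
patient=Eve: ✗
patient=Rosa: ✗
patient=Quinn: ✓ → 88
patient=Jude: ✓ → 173
patient=Vik: ✗
patient=Noor: ✗
bmi_sum = 130 + 145 + 167 + 88 + 173 = 703
—
[age_sum: age BETWEEN 15 AND 83]
patient=Lena: ✗
patient=Uma: ✓ → 130
patient=Bob: ✗
patient=Priya: ✓ → 145
patient=Carmen: ✓ → 167
patient=Eve: ✓ → 81
patient=Rosa: ✗
patient=Quinn: ✓ → 88
patient=Jude: ✓ → 173
patient=Vik: ✓ → 176
patient=Noor: ✓ → 109
age_sum = 130 + 145 + 167 + 81 + 88 + 173 + 176 + 109 = 1069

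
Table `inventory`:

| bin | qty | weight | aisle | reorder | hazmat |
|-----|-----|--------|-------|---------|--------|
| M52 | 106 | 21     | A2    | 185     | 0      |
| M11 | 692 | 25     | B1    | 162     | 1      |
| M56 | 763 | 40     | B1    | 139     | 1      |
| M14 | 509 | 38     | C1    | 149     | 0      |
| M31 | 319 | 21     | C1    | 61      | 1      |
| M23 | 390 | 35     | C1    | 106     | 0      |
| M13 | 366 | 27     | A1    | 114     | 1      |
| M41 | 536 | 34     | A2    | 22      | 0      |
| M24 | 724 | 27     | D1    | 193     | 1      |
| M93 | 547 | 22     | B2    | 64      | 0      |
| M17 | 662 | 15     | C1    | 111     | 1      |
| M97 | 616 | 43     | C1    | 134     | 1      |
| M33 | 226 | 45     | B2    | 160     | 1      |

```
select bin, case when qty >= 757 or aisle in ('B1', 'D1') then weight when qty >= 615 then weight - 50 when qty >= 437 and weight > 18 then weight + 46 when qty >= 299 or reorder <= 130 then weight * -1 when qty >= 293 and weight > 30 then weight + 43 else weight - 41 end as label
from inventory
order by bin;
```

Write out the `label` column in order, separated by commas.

bin=M11: qty >= 757 or aisle in ('B1', 'D1') → 25
bin=M13: qty >= 299 or reorder <= 130 → -27
bin=M14: qty >= 437 and weight > 18 → 84
bin=M17: qty >= 615 → -35
bin=M23: qty >= 299 or reorder <= 130 → -35
bin=M24: qty >= 757 or aisle in ('B1', 'D1') → 27
bin=M31: qty >= 299 or reorder <= 130 → -21
bin=M33: ELSE → 4
bin=M41: qty >= 437 and weight > 18 → 80
bin=M52: ELSE → -20
bin=M56: qty >= 757 or aisle in ('B1', 'D1') → 40
bin=M93: qty >= 437 and weight > 18 → 68
bin=M97: qty >= 615 → -7

25, -27, 84, -35, -35, 27, -21, 4, 80, -20, 40, 68, -7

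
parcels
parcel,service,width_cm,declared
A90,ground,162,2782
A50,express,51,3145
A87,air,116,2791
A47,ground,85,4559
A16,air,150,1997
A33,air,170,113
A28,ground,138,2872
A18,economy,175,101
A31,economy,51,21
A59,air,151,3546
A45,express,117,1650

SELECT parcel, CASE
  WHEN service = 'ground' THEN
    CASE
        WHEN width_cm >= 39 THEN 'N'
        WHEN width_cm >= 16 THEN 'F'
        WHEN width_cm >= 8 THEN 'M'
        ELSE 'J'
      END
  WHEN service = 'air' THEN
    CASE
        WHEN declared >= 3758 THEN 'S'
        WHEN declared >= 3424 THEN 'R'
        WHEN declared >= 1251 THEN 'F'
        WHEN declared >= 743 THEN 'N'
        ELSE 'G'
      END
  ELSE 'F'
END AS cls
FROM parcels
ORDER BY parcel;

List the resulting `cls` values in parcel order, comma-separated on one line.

F, F, N, F, G, F, N, F, R, F, N

parcel=A16: service='air' → inner[declared >= 1251] → F
parcel=A18: service='economy' → outer ELSE → F
parcel=A28: service='ground' → inner[width_cm >= 39] → N
parcel=A31: service='economy' → outer ELSE → F
parcel=A33: service='air' → inner[ELSE] → G
parcel=A45: service='express' → outer ELSE → F
parcel=A47: service='ground' → inner[width_cm >= 39] → N
parcel=A50: service='express' → outer ELSE → F
parcel=A59: service='air' → inner[declared >= 3424] → R
parcel=A87: service='air' → inner[declared >= 1251] → F
parcel=A90: service='ground' → inner[width_cm >= 39] → N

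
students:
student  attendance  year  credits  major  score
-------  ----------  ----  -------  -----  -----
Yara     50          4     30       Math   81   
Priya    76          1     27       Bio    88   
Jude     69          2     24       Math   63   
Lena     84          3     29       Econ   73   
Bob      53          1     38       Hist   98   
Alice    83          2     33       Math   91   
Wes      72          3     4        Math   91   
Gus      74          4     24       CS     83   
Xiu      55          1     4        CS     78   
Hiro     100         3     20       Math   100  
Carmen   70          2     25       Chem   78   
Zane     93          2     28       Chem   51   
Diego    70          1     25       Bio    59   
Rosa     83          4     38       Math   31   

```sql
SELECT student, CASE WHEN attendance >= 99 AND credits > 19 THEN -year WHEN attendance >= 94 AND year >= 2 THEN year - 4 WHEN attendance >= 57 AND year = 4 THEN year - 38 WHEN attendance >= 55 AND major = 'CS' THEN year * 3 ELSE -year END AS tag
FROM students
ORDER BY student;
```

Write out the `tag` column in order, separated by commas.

-2, -1, -2, -1, -34, -3, -2, -3, -1, -34, -3, 3, -4, -2

student=Alice: ELSE → -2
student=Bob: ELSE → -1
student=Carmen: ELSE → -2
student=Diego: ELSE → -1
student=Gus: attendance >= 57 AND year = 4 → -34
student=Hiro: attendance >= 99 AND credits > 19 → -3
student=Jude: ELSE → -2
student=Lena: ELSE → -3
student=Priya: ELSE → -1
student=Rosa: attendance >= 57 AND year = 4 → -34
student=Wes: ELSE → -3
student=Xiu: attendance >= 55 AND major = 'CS' → 3
student=Yara: ELSE → -4
student=Zane: ELSE → -2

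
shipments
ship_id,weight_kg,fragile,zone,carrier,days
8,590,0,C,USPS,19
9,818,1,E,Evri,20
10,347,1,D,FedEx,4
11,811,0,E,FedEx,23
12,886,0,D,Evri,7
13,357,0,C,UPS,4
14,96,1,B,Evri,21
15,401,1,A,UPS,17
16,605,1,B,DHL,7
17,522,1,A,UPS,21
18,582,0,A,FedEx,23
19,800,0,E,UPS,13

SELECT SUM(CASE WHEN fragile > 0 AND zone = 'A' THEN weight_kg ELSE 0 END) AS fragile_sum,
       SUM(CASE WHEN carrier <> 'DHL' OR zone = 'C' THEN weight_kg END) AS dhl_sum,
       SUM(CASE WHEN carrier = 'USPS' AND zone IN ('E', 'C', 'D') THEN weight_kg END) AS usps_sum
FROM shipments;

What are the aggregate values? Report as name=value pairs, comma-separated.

[fragile_sum: fragile > 0 AND zone = 'A']
ship_id=8: ✗
ship_id=9: ✗
ship_id=10: ✗
ship_id=11: ✗
ship_id=12: ✗
ship_id=13: ✗
ship_id=14: ✗
ship_id=15: ✓ → 401
ship_id=16: ✗
ship_id=17: ✓ → 522
ship_id=18: ✗
ship_id=19: ✗
fragile_sum = 401 + 522 = 923
—
[dhl_sum: carrier <> 'DHL' OR zone = 'C']
ship_id=8: ✓ → 590
ship_id=9: ✓ → 818
ship_id=10: ✓ → 347
ship_id=11: ✓ → 811
ship_id=12: ✓ → 886
ship_id=13: ✓ → 357
ship_id=14: ✓ → 96
ship_id=15: ✓ → 401
ship_id=16: ✗
ship_id=17: ✓ → 522
ship_id=18: ✓ → 582
ship_id=19: ✓ → 800
dhl_sum = 590 + 818 + 347 + 811 + 886 + 357 + 96 + 401 + 522 + 582 + 800 = 6210
—
[usps_sum: carrier = 'USPS' AND zone IN ('E', 'C', 'D')]
ship_id=8: ✓ → 590
ship_id=9: ✗
ship_id=10: ✗
ship_id=11: ✗
ship_id=12: ✗
ship_id=13: ✗
ship_id=14: ✗
ship_id=15: ✗
ship_id=16: ✗
ship_id=17: ✗
ship_id=18: ✗
ship_id=19: ✗
usps_sum = 590

fragile_sum=923, dhl_sum=6210, usps_sum=590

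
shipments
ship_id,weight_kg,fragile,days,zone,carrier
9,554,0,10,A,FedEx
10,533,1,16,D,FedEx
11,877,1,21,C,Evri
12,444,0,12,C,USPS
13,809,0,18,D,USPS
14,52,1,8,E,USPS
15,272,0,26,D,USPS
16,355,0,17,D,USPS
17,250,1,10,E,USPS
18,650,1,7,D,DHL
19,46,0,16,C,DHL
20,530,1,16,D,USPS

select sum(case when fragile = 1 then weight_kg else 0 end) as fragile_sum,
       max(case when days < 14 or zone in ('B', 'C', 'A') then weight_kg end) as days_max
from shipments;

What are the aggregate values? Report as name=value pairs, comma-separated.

fragile_sum=2892, days_max=877

[fragile_sum: fragile = 1]
ship_id=9: ✗
ship_id=10: ✓ → 533
ship_id=11: ✓ → 877
ship_id=12: ✗
ship_id=13: ✗
ship_id=14: ✓ → 52
ship_id=15: ✗
ship_id=16: ✗
ship_id=17: ✓ → 250
ship_id=18: ✓ → 650
ship_id=19: ✗
ship_id=20: ✓ → 530
fragile_sum = 533 + 877 + 52 + 250 + 650 + 530 = 2892
—
[days_max: days < 14 or zone in ('B', 'C', 'A')]
ship_id=9: ✓ → 554
ship_id=10: ✗
ship_id=11: ✓ → 877
ship_id=12: ✓ → 444
ship_id=13: ✗
ship_id=14: ✓ → 52
ship_id=15: ✗
ship_id=16: ✗
ship_id=17: ✓ → 250
ship_id=18: ✓ → 650
ship_id=19: ✓ → 46
ship_id=20: ✗
days_max = MAX(554, 877, 444, 52, 250, 650, 46) = 877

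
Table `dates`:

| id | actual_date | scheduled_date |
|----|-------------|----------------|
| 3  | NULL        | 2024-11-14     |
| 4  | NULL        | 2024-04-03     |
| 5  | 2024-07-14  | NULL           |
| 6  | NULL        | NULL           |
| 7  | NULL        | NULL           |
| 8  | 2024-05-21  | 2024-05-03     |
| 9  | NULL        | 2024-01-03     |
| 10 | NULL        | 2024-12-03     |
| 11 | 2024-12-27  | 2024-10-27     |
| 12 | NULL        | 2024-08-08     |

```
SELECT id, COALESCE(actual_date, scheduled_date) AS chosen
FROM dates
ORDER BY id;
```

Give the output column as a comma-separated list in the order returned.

2024-11-14, 2024-04-03, 2024-07-14, NULL, NULL, 2024-05-21, 2024-01-03, 2024-12-03, 2024-12-27, 2024-08-08

id=3: actual_date=NULL, scheduled_date=2024-11-14 → 2024-11-14
id=4: actual_date=NULL, scheduled_date=2024-04-03 → 2024-04-03
id=5: actual_date=2024-07-14 → 2024-07-14
id=6: actual_date=NULL, scheduled_date=NULL (all NULL) → NULL
id=7: actual_date=NULL, scheduled_date=NULL (all NULL) → NULL
id=8: actual_date=2024-05-21 → 2024-05-21
id=9: actual_date=NULL, scheduled_date=2024-01-03 → 2024-01-03
id=10: actual_date=NULL, scheduled_date=2024-12-03 → 2024-12-03
id=11: actual_date=2024-12-27 → 2024-12-27
id=12: actual_date=NULL, scheduled_date=2024-08-08 → 2024-08-08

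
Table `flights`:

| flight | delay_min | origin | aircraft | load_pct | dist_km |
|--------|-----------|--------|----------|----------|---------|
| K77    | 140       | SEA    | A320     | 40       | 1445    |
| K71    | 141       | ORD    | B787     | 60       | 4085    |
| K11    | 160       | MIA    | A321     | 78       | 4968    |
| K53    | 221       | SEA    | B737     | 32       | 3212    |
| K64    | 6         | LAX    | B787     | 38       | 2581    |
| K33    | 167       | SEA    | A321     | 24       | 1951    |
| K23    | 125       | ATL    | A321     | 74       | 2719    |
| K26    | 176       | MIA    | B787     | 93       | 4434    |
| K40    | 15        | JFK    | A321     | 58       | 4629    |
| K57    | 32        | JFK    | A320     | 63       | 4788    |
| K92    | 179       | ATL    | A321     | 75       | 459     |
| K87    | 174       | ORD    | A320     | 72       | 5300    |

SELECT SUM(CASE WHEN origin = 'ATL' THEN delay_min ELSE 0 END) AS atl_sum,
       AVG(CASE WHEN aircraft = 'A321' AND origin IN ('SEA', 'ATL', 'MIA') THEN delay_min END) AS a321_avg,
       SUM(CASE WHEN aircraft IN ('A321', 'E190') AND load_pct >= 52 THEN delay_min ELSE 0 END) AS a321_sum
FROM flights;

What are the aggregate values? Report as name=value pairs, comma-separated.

[atl_sum: origin = 'ATL']
flight=K77: ✗
flight=K71: ✗
flight=K11: ✗
flight=K53: ✗
flight=K64: ✗
flight=K33: ✗
flight=K23: ✓ → 125
flight=K26: ✗
flight=K40: ✗
flight=K57: ✗
flight=K92: ✓ → 179
flight=K87: ✗
atl_sum = 125 + 179 = 304
—
[a321_avg: aircraft = 'A321' AND origin IN ('SEA', 'ATL', 'MIA')]
flight=K77: ✗
flight=K71: ✗
flight=K11: ✓ → 160
flight=K53: ✗
flight=K64: ✗
flight=K33: ✓ → 167
flight=K23: ✓ → 125
flight=K26: ✗
flight=K40: ✗
flight=K57: ✗
flight=K92: ✓ → 179
flight=K87: ✗
a321_avg = (160 + 167 + 125 + 179) / 4 = 157.75
—
[a321_sum: aircraft IN ('A321', 'E190') AND load_pct >= 52]
flight=K77: ✗
flight=K71: ✗
flight=K11: ✓ → 160
flight=K53: ✗
flight=K64: ✗
flight=K33: ✗
flight=K23: ✓ → 125
flight=K26: ✗
flight=K40: ✓ → 15
flight=K57: ✗
flight=K92: ✓ → 179
flight=K87: ✗
a321_sum = 160 + 125 + 15 + 179 = 479

atl_sum=304, a321_avg=157.75, a321_sum=479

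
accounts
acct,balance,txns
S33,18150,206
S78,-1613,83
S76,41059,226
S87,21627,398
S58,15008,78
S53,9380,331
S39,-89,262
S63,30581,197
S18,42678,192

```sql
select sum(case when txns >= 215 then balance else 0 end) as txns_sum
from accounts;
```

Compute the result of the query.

acct=S33: ✗
acct=S78: ✗
acct=S76: ✓ → 41059
acct=S87: ✓ → 21627
acct=S58: ✗
acct=S53: ✓ → 9380
acct=S39: ✓ → -89
acct=S63: ✗
acct=S18: ✗
txns_sum = 41059 + 21627 + 9380 + -89 = 71977

71977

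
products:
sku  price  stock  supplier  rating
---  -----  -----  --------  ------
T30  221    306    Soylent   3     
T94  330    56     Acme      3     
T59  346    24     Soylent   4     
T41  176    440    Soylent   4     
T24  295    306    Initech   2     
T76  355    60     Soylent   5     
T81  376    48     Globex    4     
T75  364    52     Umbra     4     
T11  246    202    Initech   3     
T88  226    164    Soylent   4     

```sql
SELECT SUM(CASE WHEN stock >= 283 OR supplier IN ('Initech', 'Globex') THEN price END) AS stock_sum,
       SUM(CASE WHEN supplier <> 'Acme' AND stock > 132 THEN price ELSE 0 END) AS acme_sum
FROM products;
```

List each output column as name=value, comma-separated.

[stock_sum: stock >= 283 OR supplier IN ('Initech', 'Globex')]
sku=T30: ✓ → 221
sku=T94: ✗
sku=T59: ✗
sku=T41: ✓ → 176
sku=T24: ✓ → 295
sku=T76: ✗
sku=T81: ✓ → 376
sku=T75: ✗
sku=T11: ✓ → 246
sku=T88: ✗
stock_sum = 221 + 176 + 295 + 376 + 246 = 1314
—
[acme_sum: supplier <> 'Acme' AND stock > 132]
sku=T30: ✓ → 221
sku=T94: ✗
sku=T59: ✗
sku=T41: ✓ → 176
sku=T24: ✓ → 295
sku=T76: ✗
sku=T81: ✗
sku=T75: ✗
sku=T11: ✓ → 246
sku=T88: ✓ → 226
acme_sum = 221 + 176 + 295 + 246 + 226 = 1164

stock_sum=1314, acme_sum=1164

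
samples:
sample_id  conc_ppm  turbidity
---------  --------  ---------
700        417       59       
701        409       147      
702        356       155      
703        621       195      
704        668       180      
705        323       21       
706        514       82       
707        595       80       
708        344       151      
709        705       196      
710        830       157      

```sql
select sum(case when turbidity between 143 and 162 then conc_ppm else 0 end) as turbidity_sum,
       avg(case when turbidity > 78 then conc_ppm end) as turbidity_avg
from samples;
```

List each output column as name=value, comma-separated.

[turbidity_sum: turbidity between 143 and 162]
sample_id=700: ✗
sample_id=701: ✓ → 409
sample_id=702: ✓ → 356
sample_id=703: ✗
sample_id=704: ✗
sample_id=705: ✗
sample_id=706: ✗
sample_id=707: ✗
sample_id=708: ✓ → 344
sample_id=709: ✗
sample_id=710: ✓ → 830
turbidity_sum = 409 + 356 + 344 + 830 = 1939
—
[turbidity_avg: turbidity > 78]
sample_id=700: ✗
sample_id=701: ✓ → 409
sample_id=702: ✓ → 356
sample_id=703: ✓ → 621
sample_id=704: ✓ → 668
sample_id=705: ✗
sample_id=706: ✓ → 514
sample_id=707: ✓ → 595
sample_id=708: ✓ → 344
sample_id=709: ✓ → 705
sample_id=710: ✓ → 830
turbidity_avg = (409 + 356 + 621 + 668 + 514 + 595 + 344 + 705 + 830) / 9 = 560.2222222222

turbidity_sum=1939, turbidity_avg=560.2222222222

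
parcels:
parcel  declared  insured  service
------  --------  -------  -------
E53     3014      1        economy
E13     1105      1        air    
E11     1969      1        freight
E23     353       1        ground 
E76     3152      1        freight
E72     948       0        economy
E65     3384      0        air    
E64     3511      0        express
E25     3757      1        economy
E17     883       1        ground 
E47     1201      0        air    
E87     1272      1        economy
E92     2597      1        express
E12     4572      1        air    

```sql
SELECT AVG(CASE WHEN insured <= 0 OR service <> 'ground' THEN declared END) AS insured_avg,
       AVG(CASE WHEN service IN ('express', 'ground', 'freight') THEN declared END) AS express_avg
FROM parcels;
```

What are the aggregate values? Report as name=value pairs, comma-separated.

insured_avg=2540.1666666667, express_avg=2077.5

[insured_avg: insured <= 0 OR service <> 'ground']
parcel=E53: ✓ → 3014
parcel=E13: ✓ → 1105
parcel=E11: ✓ → 1969
parcel=E23: ✗
parcel=E76: ✓ → 3152
parcel=E72: ✓ → 948
parcel=E65: ✓ → 3384
parcel=E64: ✓ → 3511
parcel=E25: ✓ → 3757
parcel=E17: ✗
parcel=E47: ✓ → 1201
parcel=E87: ✓ → 1272
parcel=E92: ✓ → 2597
parcel=E12: ✓ → 4572
insured_avg = (3014 + 1105 + 1969 + 3152 + 948 + 3384 + 3511 + 3757 + 1201 + 1272 + 2597 + 4572) / 12 = 2540.1666666667
—
[express_avg: service IN ('express', 'ground', 'freight')]
parcel=E53: ✗
parcel=E13: ✗
parcel=E11: ✓ → 1969
parcel=E23: ✓ → 353
parcel=E76: ✓ → 3152
parcel=E72: ✗
parcel=E65: ✗
parcel=E64: ✓ → 3511
parcel=E25: ✗
parcel=E17: ✓ → 883
parcel=E47: ✗
parcel=E87: ✗
parcel=E92: ✓ → 2597
parcel=E12: ✗
express_avg = (1969 + 353 + 3152 + 3511 + 883 + 2597) / 6 = 2077.5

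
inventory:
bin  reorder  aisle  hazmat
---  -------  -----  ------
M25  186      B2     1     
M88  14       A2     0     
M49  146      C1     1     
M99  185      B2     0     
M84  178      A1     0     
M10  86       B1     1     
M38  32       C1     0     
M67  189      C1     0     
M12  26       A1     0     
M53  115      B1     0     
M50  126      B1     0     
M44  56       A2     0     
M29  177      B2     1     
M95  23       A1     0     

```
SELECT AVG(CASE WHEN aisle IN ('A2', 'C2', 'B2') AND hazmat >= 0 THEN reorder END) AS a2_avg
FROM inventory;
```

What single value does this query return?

bin=M25: ✓ → 186
bin=M88: ✓ → 14
bin=M49: ✗
bin=M99: ✓ → 185
bin=M84: ✗
bin=M10: ✗
bin=M38: ✗
bin=M67: ✗
bin=M12: ✗
bin=M53: ✗
bin=M50: ✗
bin=M44: ✓ → 56
bin=M29: ✓ → 177
bin=M95: ✗
a2_avg = (186 + 14 + 185 + 56 + 177) / 5 = 123.6

123.6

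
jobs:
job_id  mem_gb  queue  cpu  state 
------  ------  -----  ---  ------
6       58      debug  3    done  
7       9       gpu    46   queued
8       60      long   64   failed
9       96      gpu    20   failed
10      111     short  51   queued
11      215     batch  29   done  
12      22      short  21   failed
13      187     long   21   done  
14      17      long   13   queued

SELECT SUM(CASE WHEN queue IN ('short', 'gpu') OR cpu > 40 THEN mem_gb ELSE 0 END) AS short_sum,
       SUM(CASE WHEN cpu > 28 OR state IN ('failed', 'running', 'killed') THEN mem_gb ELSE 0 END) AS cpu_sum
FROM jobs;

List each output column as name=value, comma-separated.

short_sum=298, cpu_sum=513

[short_sum: queue IN ('short', 'gpu') OR cpu > 40]
job_id=6: ✗
job_id=7: ✓ → 9
job_id=8: ✓ → 60
job_id=9: ✓ → 96
job_id=10: ✓ → 111
job_id=11: ✗
job_id=12: ✓ → 22
job_id=13: ✗
job_id=14: ✗
short_sum = 9 + 60 + 96 + 111 + 22 = 298
—
[cpu_sum: cpu > 28 OR state IN ('failed', 'running', 'killed')]
job_id=6: ✗
job_id=7: ✓ → 9
job_id=8: ✓ → 60
job_id=9: ✓ → 96
job_id=10: ✓ → 111
job_id=11: ✓ → 215
job_id=12: ✓ → 22
job_id=13: ✗
job_id=14: ✗
cpu_sum = 9 + 60 + 96 + 111 + 215 + 22 = 513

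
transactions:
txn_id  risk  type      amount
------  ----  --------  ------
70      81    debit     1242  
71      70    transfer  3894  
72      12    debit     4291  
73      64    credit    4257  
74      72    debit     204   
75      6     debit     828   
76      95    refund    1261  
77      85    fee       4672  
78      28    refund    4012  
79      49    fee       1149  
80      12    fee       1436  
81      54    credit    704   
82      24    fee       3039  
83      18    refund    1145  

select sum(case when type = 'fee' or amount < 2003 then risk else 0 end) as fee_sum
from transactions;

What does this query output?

496

txn_id=70: ✓ → 81
txn_id=71: ✗
txn_id=72: ✗
txn_id=73: ✗
txn_id=74: ✓ → 72
txn_id=75: ✓ → 6
txn_id=76: ✓ → 95
txn_id=77: ✓ → 85
txn_id=78: ✗
txn_id=79: ✓ → 49
txn_id=80: ✓ → 12
txn_id=81: ✓ → 54
txn_id=82: ✓ → 24
txn_id=83: ✓ → 18
fee_sum = 81 + 72 + 6 + 95 + 85 + 49 + 12 + 54 + 24 + 18 = 496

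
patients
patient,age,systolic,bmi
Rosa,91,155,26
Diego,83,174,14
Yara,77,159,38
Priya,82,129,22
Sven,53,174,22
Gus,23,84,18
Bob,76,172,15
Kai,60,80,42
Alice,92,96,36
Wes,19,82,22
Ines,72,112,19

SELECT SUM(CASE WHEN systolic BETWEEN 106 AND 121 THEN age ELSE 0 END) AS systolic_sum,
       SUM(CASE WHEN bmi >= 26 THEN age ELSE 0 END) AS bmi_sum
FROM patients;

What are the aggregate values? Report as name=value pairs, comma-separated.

systolic_sum=72, bmi_sum=320

[systolic_sum: systolic BETWEEN 106 AND 121]
patient=Rosa: ✗
patient=Diego: ✗
patient=Yara: ✗
patient=Priya: ✗
patient=Sven: ✗
patient=Gus: ✗
patient=Bob: ✗
patient=Kai: ✗
patient=Alice: ✗
patient=Wes: ✗
patient=Ines: ✓ → 72
systolic_sum = 72
—
[bmi_sum: bmi >= 26]
patient=Rosa: ✓ → 91
patient=Diego: ✗
patient=Yara: ✓ → 77
patient=Priya: ✗
patient=Sven: ✗
patient=Gus: ✗
patient=Bob: ✗
patient=Kai: ✓ → 60
patient=Alice: ✓ → 92
patient=Wes: ✗
patient=Ines: ✗
bmi_sum = 91 + 77 + 60 + 92 = 320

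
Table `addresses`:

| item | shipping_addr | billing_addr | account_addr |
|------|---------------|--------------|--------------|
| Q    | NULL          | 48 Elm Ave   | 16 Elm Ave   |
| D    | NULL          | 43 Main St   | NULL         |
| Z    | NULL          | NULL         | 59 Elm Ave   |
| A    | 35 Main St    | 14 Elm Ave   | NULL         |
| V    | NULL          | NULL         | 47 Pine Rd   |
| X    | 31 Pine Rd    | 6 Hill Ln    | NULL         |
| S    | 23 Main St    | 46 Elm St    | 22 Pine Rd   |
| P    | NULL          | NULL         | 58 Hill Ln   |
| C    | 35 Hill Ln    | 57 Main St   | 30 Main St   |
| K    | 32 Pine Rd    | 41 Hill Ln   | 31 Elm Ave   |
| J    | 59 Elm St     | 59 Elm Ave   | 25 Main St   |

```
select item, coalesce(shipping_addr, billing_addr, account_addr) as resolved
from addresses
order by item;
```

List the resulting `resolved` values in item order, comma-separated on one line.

item=A: shipping_addr=35 Main St → 35 Main St
item=C: shipping_addr=35 Hill Ln → 35 Hill Ln
item=D: shipping_addr=NULL, billing_addr=43 Main St → 43 Main St
item=J: shipping_addr=59 Elm St → 59 Elm St
item=K: shipping_addr=32 Pine Rd → 32 Pine Rd
item=P: shipping_addr=NULL, billing_addr=NULL, account_addr=58 Hill Ln → 58 Hill Ln
item=Q: shipping_addr=NULL, billing_addr=48 Elm Ave → 48 Elm Ave
item=S: shipping_addr=23 Main St → 23 Main St
item=V: shipping_addr=NULL, billing_addr=NULL, account_addr=47 Pine Rd → 47 Pine Rd
item=X: shipping_addr=31 Pine Rd → 31 Pine Rd
item=Z: shipping_addr=NULL, billing_addr=NULL, account_addr=59 Elm Ave → 59 Elm Ave

35 Main St, 35 Hill Ln, 43 Main St, 59 Elm St, 32 Pine Rd, 58 Hill Ln, 48 Elm Ave, 23 Main St, 47 Pine Rd, 31 Pine Rd, 59 Elm Ave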